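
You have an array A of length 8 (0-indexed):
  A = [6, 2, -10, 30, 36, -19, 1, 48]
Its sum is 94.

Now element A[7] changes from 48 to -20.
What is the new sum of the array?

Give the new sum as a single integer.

Answer: 26

Derivation:
Old value at index 7: 48
New value at index 7: -20
Delta = -20 - 48 = -68
New sum = old_sum + delta = 94 + (-68) = 26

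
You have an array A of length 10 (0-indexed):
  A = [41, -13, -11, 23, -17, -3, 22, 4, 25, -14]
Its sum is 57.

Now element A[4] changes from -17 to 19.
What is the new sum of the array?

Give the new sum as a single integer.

Answer: 93

Derivation:
Old value at index 4: -17
New value at index 4: 19
Delta = 19 - -17 = 36
New sum = old_sum + delta = 57 + (36) = 93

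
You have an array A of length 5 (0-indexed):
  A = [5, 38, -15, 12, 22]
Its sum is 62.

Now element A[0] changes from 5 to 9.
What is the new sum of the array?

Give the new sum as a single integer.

Old value at index 0: 5
New value at index 0: 9
Delta = 9 - 5 = 4
New sum = old_sum + delta = 62 + (4) = 66

Answer: 66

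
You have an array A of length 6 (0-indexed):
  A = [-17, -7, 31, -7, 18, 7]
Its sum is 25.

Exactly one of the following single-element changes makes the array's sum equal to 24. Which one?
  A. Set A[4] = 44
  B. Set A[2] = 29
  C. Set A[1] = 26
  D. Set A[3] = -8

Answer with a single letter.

Answer: D

Derivation:
Option A: A[4] 18->44, delta=26, new_sum=25+(26)=51
Option B: A[2] 31->29, delta=-2, new_sum=25+(-2)=23
Option C: A[1] -7->26, delta=33, new_sum=25+(33)=58
Option D: A[3] -7->-8, delta=-1, new_sum=25+(-1)=24 <-- matches target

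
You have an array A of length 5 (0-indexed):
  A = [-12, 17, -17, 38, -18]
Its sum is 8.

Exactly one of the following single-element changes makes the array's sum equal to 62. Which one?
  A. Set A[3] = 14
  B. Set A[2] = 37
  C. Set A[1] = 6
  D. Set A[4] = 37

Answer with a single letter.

Option A: A[3] 38->14, delta=-24, new_sum=8+(-24)=-16
Option B: A[2] -17->37, delta=54, new_sum=8+(54)=62 <-- matches target
Option C: A[1] 17->6, delta=-11, new_sum=8+(-11)=-3
Option D: A[4] -18->37, delta=55, new_sum=8+(55)=63

Answer: B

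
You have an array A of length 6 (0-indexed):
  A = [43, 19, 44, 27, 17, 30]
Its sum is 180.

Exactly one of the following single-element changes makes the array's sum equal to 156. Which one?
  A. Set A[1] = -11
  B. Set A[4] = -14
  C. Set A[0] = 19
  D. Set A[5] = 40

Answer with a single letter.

Option A: A[1] 19->-11, delta=-30, new_sum=180+(-30)=150
Option B: A[4] 17->-14, delta=-31, new_sum=180+(-31)=149
Option C: A[0] 43->19, delta=-24, new_sum=180+(-24)=156 <-- matches target
Option D: A[5] 30->40, delta=10, new_sum=180+(10)=190

Answer: C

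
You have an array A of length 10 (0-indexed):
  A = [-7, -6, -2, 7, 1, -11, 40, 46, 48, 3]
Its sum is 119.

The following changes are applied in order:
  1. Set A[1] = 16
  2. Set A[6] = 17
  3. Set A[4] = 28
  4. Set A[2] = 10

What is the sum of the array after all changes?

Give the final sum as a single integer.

Answer: 157

Derivation:
Initial sum: 119
Change 1: A[1] -6 -> 16, delta = 22, sum = 141
Change 2: A[6] 40 -> 17, delta = -23, sum = 118
Change 3: A[4] 1 -> 28, delta = 27, sum = 145
Change 4: A[2] -2 -> 10, delta = 12, sum = 157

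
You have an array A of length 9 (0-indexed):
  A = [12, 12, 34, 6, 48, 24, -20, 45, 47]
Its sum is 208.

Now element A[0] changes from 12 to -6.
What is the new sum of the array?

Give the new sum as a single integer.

Answer: 190

Derivation:
Old value at index 0: 12
New value at index 0: -6
Delta = -6 - 12 = -18
New sum = old_sum + delta = 208 + (-18) = 190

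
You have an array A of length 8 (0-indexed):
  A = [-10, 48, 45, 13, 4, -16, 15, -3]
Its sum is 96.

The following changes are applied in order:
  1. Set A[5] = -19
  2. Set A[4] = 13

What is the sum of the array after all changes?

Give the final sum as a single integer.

Initial sum: 96
Change 1: A[5] -16 -> -19, delta = -3, sum = 93
Change 2: A[4] 4 -> 13, delta = 9, sum = 102

Answer: 102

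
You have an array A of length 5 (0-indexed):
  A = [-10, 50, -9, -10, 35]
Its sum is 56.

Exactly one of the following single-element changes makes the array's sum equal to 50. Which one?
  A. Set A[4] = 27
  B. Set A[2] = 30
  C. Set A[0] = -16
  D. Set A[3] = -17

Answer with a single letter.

Option A: A[4] 35->27, delta=-8, new_sum=56+(-8)=48
Option B: A[2] -9->30, delta=39, new_sum=56+(39)=95
Option C: A[0] -10->-16, delta=-6, new_sum=56+(-6)=50 <-- matches target
Option D: A[3] -10->-17, delta=-7, new_sum=56+(-7)=49

Answer: C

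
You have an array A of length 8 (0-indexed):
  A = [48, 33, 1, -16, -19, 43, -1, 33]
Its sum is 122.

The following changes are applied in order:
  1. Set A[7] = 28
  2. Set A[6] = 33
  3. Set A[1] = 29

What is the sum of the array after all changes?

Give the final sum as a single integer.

Answer: 147

Derivation:
Initial sum: 122
Change 1: A[7] 33 -> 28, delta = -5, sum = 117
Change 2: A[6] -1 -> 33, delta = 34, sum = 151
Change 3: A[1] 33 -> 29, delta = -4, sum = 147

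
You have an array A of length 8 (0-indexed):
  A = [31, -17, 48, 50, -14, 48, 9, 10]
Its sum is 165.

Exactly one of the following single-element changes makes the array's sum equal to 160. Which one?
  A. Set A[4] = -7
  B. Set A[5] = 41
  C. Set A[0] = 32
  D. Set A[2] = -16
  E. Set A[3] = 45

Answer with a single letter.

Answer: E

Derivation:
Option A: A[4] -14->-7, delta=7, new_sum=165+(7)=172
Option B: A[5] 48->41, delta=-7, new_sum=165+(-7)=158
Option C: A[0] 31->32, delta=1, new_sum=165+(1)=166
Option D: A[2] 48->-16, delta=-64, new_sum=165+(-64)=101
Option E: A[3] 50->45, delta=-5, new_sum=165+(-5)=160 <-- matches target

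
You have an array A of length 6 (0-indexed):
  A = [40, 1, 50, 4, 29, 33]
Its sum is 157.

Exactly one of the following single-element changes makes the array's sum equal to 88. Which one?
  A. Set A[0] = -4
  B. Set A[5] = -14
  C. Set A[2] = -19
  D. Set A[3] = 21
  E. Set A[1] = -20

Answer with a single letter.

Option A: A[0] 40->-4, delta=-44, new_sum=157+(-44)=113
Option B: A[5] 33->-14, delta=-47, new_sum=157+(-47)=110
Option C: A[2] 50->-19, delta=-69, new_sum=157+(-69)=88 <-- matches target
Option D: A[3] 4->21, delta=17, new_sum=157+(17)=174
Option E: A[1] 1->-20, delta=-21, new_sum=157+(-21)=136

Answer: C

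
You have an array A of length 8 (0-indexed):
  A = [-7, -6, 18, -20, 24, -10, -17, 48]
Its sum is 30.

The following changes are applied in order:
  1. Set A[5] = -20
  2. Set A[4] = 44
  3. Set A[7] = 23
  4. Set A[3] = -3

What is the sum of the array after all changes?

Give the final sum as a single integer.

Answer: 32

Derivation:
Initial sum: 30
Change 1: A[5] -10 -> -20, delta = -10, sum = 20
Change 2: A[4] 24 -> 44, delta = 20, sum = 40
Change 3: A[7] 48 -> 23, delta = -25, sum = 15
Change 4: A[3] -20 -> -3, delta = 17, sum = 32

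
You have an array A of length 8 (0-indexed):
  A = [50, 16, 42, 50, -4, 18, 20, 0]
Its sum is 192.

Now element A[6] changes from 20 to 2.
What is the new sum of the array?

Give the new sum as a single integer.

Answer: 174

Derivation:
Old value at index 6: 20
New value at index 6: 2
Delta = 2 - 20 = -18
New sum = old_sum + delta = 192 + (-18) = 174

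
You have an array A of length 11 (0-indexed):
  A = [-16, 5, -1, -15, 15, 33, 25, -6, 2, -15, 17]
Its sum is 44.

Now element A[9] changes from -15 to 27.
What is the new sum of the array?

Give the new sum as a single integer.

Answer: 86

Derivation:
Old value at index 9: -15
New value at index 9: 27
Delta = 27 - -15 = 42
New sum = old_sum + delta = 44 + (42) = 86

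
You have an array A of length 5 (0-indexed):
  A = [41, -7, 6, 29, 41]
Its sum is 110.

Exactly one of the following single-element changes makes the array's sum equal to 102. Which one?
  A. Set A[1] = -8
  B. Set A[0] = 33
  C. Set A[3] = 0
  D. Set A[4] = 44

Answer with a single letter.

Answer: B

Derivation:
Option A: A[1] -7->-8, delta=-1, new_sum=110+(-1)=109
Option B: A[0] 41->33, delta=-8, new_sum=110+(-8)=102 <-- matches target
Option C: A[3] 29->0, delta=-29, new_sum=110+(-29)=81
Option D: A[4] 41->44, delta=3, new_sum=110+(3)=113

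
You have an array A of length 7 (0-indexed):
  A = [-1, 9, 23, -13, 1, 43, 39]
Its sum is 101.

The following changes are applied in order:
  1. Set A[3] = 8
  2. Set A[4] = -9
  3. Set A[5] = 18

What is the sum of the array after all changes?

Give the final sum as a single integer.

Answer: 87

Derivation:
Initial sum: 101
Change 1: A[3] -13 -> 8, delta = 21, sum = 122
Change 2: A[4] 1 -> -9, delta = -10, sum = 112
Change 3: A[5] 43 -> 18, delta = -25, sum = 87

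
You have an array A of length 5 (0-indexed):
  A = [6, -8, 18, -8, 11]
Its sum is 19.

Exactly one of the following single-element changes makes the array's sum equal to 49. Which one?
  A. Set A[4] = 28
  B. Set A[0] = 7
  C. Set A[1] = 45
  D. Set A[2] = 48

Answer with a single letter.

Answer: D

Derivation:
Option A: A[4] 11->28, delta=17, new_sum=19+(17)=36
Option B: A[0] 6->7, delta=1, new_sum=19+(1)=20
Option C: A[1] -8->45, delta=53, new_sum=19+(53)=72
Option D: A[2] 18->48, delta=30, new_sum=19+(30)=49 <-- matches target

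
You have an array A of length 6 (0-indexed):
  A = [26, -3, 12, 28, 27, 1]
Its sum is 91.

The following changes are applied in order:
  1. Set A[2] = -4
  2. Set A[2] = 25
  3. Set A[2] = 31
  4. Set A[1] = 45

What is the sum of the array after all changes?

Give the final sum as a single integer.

Initial sum: 91
Change 1: A[2] 12 -> -4, delta = -16, sum = 75
Change 2: A[2] -4 -> 25, delta = 29, sum = 104
Change 3: A[2] 25 -> 31, delta = 6, sum = 110
Change 4: A[1] -3 -> 45, delta = 48, sum = 158

Answer: 158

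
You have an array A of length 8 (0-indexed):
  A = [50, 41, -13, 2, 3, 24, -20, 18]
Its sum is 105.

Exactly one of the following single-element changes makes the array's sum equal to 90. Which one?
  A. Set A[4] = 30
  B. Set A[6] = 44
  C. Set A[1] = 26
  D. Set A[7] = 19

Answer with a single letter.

Option A: A[4] 3->30, delta=27, new_sum=105+(27)=132
Option B: A[6] -20->44, delta=64, new_sum=105+(64)=169
Option C: A[1] 41->26, delta=-15, new_sum=105+(-15)=90 <-- matches target
Option D: A[7] 18->19, delta=1, new_sum=105+(1)=106

Answer: C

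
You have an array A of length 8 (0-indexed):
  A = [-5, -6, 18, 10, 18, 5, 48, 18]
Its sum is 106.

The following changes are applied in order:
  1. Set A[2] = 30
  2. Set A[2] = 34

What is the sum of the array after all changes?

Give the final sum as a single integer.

Initial sum: 106
Change 1: A[2] 18 -> 30, delta = 12, sum = 118
Change 2: A[2] 30 -> 34, delta = 4, sum = 122

Answer: 122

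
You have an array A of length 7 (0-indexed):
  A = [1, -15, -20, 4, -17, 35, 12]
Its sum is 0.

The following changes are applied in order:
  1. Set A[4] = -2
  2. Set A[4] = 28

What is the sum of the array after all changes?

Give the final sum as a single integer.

Initial sum: 0
Change 1: A[4] -17 -> -2, delta = 15, sum = 15
Change 2: A[4] -2 -> 28, delta = 30, sum = 45

Answer: 45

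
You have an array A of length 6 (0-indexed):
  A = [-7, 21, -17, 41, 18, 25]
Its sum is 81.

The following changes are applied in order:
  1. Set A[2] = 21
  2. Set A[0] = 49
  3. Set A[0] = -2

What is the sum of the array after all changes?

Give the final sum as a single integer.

Initial sum: 81
Change 1: A[2] -17 -> 21, delta = 38, sum = 119
Change 2: A[0] -7 -> 49, delta = 56, sum = 175
Change 3: A[0] 49 -> -2, delta = -51, sum = 124

Answer: 124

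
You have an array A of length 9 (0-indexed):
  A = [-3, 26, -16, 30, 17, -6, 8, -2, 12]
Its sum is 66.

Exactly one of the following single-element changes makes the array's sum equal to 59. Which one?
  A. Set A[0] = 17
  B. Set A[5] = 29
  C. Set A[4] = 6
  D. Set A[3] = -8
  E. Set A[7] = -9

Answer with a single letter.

Option A: A[0] -3->17, delta=20, new_sum=66+(20)=86
Option B: A[5] -6->29, delta=35, new_sum=66+(35)=101
Option C: A[4] 17->6, delta=-11, new_sum=66+(-11)=55
Option D: A[3] 30->-8, delta=-38, new_sum=66+(-38)=28
Option E: A[7] -2->-9, delta=-7, new_sum=66+(-7)=59 <-- matches target

Answer: E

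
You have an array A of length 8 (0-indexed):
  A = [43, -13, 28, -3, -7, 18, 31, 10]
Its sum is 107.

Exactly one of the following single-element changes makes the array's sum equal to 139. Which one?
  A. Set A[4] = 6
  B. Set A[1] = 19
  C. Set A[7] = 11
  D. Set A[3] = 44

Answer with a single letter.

Answer: B

Derivation:
Option A: A[4] -7->6, delta=13, new_sum=107+(13)=120
Option B: A[1] -13->19, delta=32, new_sum=107+(32)=139 <-- matches target
Option C: A[7] 10->11, delta=1, new_sum=107+(1)=108
Option D: A[3] -3->44, delta=47, new_sum=107+(47)=154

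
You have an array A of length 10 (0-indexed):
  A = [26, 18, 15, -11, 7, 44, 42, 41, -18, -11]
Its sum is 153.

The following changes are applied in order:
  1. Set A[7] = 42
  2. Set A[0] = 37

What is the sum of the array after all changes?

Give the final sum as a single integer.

Answer: 165

Derivation:
Initial sum: 153
Change 1: A[7] 41 -> 42, delta = 1, sum = 154
Change 2: A[0] 26 -> 37, delta = 11, sum = 165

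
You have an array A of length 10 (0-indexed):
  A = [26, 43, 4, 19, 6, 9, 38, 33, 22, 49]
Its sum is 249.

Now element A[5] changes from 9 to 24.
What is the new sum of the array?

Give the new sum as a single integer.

Answer: 264

Derivation:
Old value at index 5: 9
New value at index 5: 24
Delta = 24 - 9 = 15
New sum = old_sum + delta = 249 + (15) = 264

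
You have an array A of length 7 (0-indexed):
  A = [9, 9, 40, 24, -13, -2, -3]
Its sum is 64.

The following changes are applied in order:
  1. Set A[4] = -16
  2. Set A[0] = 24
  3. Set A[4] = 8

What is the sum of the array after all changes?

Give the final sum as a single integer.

Initial sum: 64
Change 1: A[4] -13 -> -16, delta = -3, sum = 61
Change 2: A[0] 9 -> 24, delta = 15, sum = 76
Change 3: A[4] -16 -> 8, delta = 24, sum = 100

Answer: 100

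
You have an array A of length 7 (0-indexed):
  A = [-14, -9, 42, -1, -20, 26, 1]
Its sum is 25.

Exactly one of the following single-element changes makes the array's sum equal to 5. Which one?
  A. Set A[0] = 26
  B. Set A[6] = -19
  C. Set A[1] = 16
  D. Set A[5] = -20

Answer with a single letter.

Answer: B

Derivation:
Option A: A[0] -14->26, delta=40, new_sum=25+(40)=65
Option B: A[6] 1->-19, delta=-20, new_sum=25+(-20)=5 <-- matches target
Option C: A[1] -9->16, delta=25, new_sum=25+(25)=50
Option D: A[5] 26->-20, delta=-46, new_sum=25+(-46)=-21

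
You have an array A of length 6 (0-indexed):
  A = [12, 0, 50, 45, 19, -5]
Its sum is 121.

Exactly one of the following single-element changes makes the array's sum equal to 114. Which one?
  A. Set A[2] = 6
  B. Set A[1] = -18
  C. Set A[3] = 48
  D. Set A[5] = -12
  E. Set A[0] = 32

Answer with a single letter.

Answer: D

Derivation:
Option A: A[2] 50->6, delta=-44, new_sum=121+(-44)=77
Option B: A[1] 0->-18, delta=-18, new_sum=121+(-18)=103
Option C: A[3] 45->48, delta=3, new_sum=121+(3)=124
Option D: A[5] -5->-12, delta=-7, new_sum=121+(-7)=114 <-- matches target
Option E: A[0] 12->32, delta=20, new_sum=121+(20)=141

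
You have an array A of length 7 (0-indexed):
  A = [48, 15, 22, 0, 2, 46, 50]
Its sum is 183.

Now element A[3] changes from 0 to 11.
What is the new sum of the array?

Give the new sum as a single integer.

Answer: 194

Derivation:
Old value at index 3: 0
New value at index 3: 11
Delta = 11 - 0 = 11
New sum = old_sum + delta = 183 + (11) = 194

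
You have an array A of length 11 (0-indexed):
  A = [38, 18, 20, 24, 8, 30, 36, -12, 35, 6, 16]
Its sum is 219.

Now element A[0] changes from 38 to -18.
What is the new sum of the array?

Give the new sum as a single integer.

Old value at index 0: 38
New value at index 0: -18
Delta = -18 - 38 = -56
New sum = old_sum + delta = 219 + (-56) = 163

Answer: 163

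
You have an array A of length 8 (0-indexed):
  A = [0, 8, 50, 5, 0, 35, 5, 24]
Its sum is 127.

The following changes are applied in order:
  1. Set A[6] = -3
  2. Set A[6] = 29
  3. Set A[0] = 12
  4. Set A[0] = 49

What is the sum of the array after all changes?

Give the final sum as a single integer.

Answer: 200

Derivation:
Initial sum: 127
Change 1: A[6] 5 -> -3, delta = -8, sum = 119
Change 2: A[6] -3 -> 29, delta = 32, sum = 151
Change 3: A[0] 0 -> 12, delta = 12, sum = 163
Change 4: A[0] 12 -> 49, delta = 37, sum = 200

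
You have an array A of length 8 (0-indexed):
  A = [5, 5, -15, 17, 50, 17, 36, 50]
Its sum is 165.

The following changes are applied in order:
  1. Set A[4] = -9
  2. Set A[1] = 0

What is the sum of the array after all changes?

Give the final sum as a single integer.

Initial sum: 165
Change 1: A[4] 50 -> -9, delta = -59, sum = 106
Change 2: A[1] 5 -> 0, delta = -5, sum = 101

Answer: 101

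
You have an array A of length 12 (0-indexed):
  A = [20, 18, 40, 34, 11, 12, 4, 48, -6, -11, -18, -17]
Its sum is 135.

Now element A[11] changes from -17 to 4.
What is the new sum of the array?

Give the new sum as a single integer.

Answer: 156

Derivation:
Old value at index 11: -17
New value at index 11: 4
Delta = 4 - -17 = 21
New sum = old_sum + delta = 135 + (21) = 156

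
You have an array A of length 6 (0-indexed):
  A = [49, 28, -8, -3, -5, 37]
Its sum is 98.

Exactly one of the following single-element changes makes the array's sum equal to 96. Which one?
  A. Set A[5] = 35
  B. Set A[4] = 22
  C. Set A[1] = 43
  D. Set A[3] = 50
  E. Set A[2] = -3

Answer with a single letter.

Answer: A

Derivation:
Option A: A[5] 37->35, delta=-2, new_sum=98+(-2)=96 <-- matches target
Option B: A[4] -5->22, delta=27, new_sum=98+(27)=125
Option C: A[1] 28->43, delta=15, new_sum=98+(15)=113
Option D: A[3] -3->50, delta=53, new_sum=98+(53)=151
Option E: A[2] -8->-3, delta=5, new_sum=98+(5)=103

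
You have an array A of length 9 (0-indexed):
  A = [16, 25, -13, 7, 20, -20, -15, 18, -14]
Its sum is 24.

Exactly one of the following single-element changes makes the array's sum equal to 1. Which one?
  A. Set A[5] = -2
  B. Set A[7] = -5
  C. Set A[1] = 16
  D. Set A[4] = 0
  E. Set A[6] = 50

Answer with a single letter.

Answer: B

Derivation:
Option A: A[5] -20->-2, delta=18, new_sum=24+(18)=42
Option B: A[7] 18->-5, delta=-23, new_sum=24+(-23)=1 <-- matches target
Option C: A[1] 25->16, delta=-9, new_sum=24+(-9)=15
Option D: A[4] 20->0, delta=-20, new_sum=24+(-20)=4
Option E: A[6] -15->50, delta=65, new_sum=24+(65)=89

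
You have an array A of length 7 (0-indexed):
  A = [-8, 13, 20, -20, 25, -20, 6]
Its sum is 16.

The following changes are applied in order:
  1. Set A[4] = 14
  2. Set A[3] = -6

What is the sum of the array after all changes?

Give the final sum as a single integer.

Initial sum: 16
Change 1: A[4] 25 -> 14, delta = -11, sum = 5
Change 2: A[3] -20 -> -6, delta = 14, sum = 19

Answer: 19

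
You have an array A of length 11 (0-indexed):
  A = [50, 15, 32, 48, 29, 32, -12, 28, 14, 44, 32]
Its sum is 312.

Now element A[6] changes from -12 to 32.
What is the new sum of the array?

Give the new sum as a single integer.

Answer: 356

Derivation:
Old value at index 6: -12
New value at index 6: 32
Delta = 32 - -12 = 44
New sum = old_sum + delta = 312 + (44) = 356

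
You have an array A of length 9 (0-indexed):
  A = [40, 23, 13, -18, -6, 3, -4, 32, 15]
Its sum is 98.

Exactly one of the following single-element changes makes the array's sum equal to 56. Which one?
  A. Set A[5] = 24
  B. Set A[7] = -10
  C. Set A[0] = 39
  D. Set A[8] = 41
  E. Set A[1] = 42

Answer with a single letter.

Answer: B

Derivation:
Option A: A[5] 3->24, delta=21, new_sum=98+(21)=119
Option B: A[7] 32->-10, delta=-42, new_sum=98+(-42)=56 <-- matches target
Option C: A[0] 40->39, delta=-1, new_sum=98+(-1)=97
Option D: A[8] 15->41, delta=26, new_sum=98+(26)=124
Option E: A[1] 23->42, delta=19, new_sum=98+(19)=117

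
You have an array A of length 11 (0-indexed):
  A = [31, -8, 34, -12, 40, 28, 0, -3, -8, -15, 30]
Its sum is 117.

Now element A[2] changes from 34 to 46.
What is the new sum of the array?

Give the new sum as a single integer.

Old value at index 2: 34
New value at index 2: 46
Delta = 46 - 34 = 12
New sum = old_sum + delta = 117 + (12) = 129

Answer: 129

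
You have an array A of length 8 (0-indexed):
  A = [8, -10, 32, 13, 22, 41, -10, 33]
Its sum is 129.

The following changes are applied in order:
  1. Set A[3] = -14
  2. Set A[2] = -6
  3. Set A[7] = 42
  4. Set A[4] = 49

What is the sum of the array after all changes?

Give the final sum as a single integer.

Answer: 100

Derivation:
Initial sum: 129
Change 1: A[3] 13 -> -14, delta = -27, sum = 102
Change 2: A[2] 32 -> -6, delta = -38, sum = 64
Change 3: A[7] 33 -> 42, delta = 9, sum = 73
Change 4: A[4] 22 -> 49, delta = 27, sum = 100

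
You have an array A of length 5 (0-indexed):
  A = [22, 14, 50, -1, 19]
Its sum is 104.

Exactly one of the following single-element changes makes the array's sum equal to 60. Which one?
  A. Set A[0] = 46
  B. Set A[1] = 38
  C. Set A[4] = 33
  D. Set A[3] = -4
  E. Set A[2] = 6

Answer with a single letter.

Answer: E

Derivation:
Option A: A[0] 22->46, delta=24, new_sum=104+(24)=128
Option B: A[1] 14->38, delta=24, new_sum=104+(24)=128
Option C: A[4] 19->33, delta=14, new_sum=104+(14)=118
Option D: A[3] -1->-4, delta=-3, new_sum=104+(-3)=101
Option E: A[2] 50->6, delta=-44, new_sum=104+(-44)=60 <-- matches target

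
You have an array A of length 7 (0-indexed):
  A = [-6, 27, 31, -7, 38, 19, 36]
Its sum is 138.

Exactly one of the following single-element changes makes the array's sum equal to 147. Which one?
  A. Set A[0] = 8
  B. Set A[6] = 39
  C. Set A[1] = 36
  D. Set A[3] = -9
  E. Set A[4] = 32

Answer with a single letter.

Answer: C

Derivation:
Option A: A[0] -6->8, delta=14, new_sum=138+(14)=152
Option B: A[6] 36->39, delta=3, new_sum=138+(3)=141
Option C: A[1] 27->36, delta=9, new_sum=138+(9)=147 <-- matches target
Option D: A[3] -7->-9, delta=-2, new_sum=138+(-2)=136
Option E: A[4] 38->32, delta=-6, new_sum=138+(-6)=132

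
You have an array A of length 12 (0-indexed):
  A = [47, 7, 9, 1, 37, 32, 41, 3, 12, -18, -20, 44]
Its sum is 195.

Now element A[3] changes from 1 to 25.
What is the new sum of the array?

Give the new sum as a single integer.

Answer: 219

Derivation:
Old value at index 3: 1
New value at index 3: 25
Delta = 25 - 1 = 24
New sum = old_sum + delta = 195 + (24) = 219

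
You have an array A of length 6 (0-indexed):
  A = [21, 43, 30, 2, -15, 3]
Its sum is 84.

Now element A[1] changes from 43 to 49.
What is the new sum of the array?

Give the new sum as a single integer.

Answer: 90

Derivation:
Old value at index 1: 43
New value at index 1: 49
Delta = 49 - 43 = 6
New sum = old_sum + delta = 84 + (6) = 90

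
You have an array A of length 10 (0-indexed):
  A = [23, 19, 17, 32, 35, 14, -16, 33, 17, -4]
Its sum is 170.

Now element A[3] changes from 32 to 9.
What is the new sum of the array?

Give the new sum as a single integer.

Old value at index 3: 32
New value at index 3: 9
Delta = 9 - 32 = -23
New sum = old_sum + delta = 170 + (-23) = 147

Answer: 147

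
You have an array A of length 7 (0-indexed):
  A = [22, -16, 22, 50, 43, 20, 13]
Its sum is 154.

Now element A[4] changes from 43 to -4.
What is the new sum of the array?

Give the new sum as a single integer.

Old value at index 4: 43
New value at index 4: -4
Delta = -4 - 43 = -47
New sum = old_sum + delta = 154 + (-47) = 107

Answer: 107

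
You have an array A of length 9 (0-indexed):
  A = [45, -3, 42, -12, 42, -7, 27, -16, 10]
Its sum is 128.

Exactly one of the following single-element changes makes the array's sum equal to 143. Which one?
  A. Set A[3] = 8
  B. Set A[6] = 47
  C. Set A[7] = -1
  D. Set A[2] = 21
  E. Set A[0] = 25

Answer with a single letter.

Option A: A[3] -12->8, delta=20, new_sum=128+(20)=148
Option B: A[6] 27->47, delta=20, new_sum=128+(20)=148
Option C: A[7] -16->-1, delta=15, new_sum=128+(15)=143 <-- matches target
Option D: A[2] 42->21, delta=-21, new_sum=128+(-21)=107
Option E: A[0] 45->25, delta=-20, new_sum=128+(-20)=108

Answer: C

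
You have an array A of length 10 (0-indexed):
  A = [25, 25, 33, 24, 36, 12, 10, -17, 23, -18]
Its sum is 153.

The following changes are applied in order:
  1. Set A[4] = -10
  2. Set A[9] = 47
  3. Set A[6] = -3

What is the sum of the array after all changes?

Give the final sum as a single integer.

Answer: 159

Derivation:
Initial sum: 153
Change 1: A[4] 36 -> -10, delta = -46, sum = 107
Change 2: A[9] -18 -> 47, delta = 65, sum = 172
Change 3: A[6] 10 -> -3, delta = -13, sum = 159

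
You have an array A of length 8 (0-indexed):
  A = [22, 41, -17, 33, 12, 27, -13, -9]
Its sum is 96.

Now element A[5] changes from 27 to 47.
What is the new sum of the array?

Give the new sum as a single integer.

Answer: 116

Derivation:
Old value at index 5: 27
New value at index 5: 47
Delta = 47 - 27 = 20
New sum = old_sum + delta = 96 + (20) = 116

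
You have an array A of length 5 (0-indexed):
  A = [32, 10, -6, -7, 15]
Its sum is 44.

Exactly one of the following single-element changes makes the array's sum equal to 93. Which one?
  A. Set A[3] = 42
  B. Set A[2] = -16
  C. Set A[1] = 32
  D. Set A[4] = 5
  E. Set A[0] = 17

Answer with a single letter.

Option A: A[3] -7->42, delta=49, new_sum=44+(49)=93 <-- matches target
Option B: A[2] -6->-16, delta=-10, new_sum=44+(-10)=34
Option C: A[1] 10->32, delta=22, new_sum=44+(22)=66
Option D: A[4] 15->5, delta=-10, new_sum=44+(-10)=34
Option E: A[0] 32->17, delta=-15, new_sum=44+(-15)=29

Answer: A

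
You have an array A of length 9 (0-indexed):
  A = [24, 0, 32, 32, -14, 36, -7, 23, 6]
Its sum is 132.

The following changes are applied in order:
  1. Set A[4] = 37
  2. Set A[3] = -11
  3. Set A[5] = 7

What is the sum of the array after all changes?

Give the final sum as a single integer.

Answer: 111

Derivation:
Initial sum: 132
Change 1: A[4] -14 -> 37, delta = 51, sum = 183
Change 2: A[3] 32 -> -11, delta = -43, sum = 140
Change 3: A[5] 36 -> 7, delta = -29, sum = 111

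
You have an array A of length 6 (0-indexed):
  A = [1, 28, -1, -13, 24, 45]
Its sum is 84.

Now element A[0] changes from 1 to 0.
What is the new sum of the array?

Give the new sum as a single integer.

Answer: 83

Derivation:
Old value at index 0: 1
New value at index 0: 0
Delta = 0 - 1 = -1
New sum = old_sum + delta = 84 + (-1) = 83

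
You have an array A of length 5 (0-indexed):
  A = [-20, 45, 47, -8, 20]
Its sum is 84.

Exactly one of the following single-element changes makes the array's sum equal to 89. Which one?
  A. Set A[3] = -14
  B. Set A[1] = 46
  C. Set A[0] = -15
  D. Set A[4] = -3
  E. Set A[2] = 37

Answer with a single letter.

Answer: C

Derivation:
Option A: A[3] -8->-14, delta=-6, new_sum=84+(-6)=78
Option B: A[1] 45->46, delta=1, new_sum=84+(1)=85
Option C: A[0] -20->-15, delta=5, new_sum=84+(5)=89 <-- matches target
Option D: A[4] 20->-3, delta=-23, new_sum=84+(-23)=61
Option E: A[2] 47->37, delta=-10, new_sum=84+(-10)=74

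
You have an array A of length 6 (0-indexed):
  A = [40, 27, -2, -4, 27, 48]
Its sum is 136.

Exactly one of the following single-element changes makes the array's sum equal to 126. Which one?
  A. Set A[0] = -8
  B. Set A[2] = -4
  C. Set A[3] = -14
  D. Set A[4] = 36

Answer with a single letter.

Option A: A[0] 40->-8, delta=-48, new_sum=136+(-48)=88
Option B: A[2] -2->-4, delta=-2, new_sum=136+(-2)=134
Option C: A[3] -4->-14, delta=-10, new_sum=136+(-10)=126 <-- matches target
Option D: A[4] 27->36, delta=9, new_sum=136+(9)=145

Answer: C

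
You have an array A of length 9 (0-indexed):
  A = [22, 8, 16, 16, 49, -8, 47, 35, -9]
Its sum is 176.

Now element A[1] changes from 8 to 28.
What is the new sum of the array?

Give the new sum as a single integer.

Old value at index 1: 8
New value at index 1: 28
Delta = 28 - 8 = 20
New sum = old_sum + delta = 176 + (20) = 196

Answer: 196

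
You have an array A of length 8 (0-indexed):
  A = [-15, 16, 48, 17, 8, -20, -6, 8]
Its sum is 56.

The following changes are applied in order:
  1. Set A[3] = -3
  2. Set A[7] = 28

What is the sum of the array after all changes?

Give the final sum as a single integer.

Answer: 56

Derivation:
Initial sum: 56
Change 1: A[3] 17 -> -3, delta = -20, sum = 36
Change 2: A[7] 8 -> 28, delta = 20, sum = 56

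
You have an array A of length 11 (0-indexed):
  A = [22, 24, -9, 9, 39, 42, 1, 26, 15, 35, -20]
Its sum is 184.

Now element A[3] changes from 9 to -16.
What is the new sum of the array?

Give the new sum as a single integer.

Old value at index 3: 9
New value at index 3: -16
Delta = -16 - 9 = -25
New sum = old_sum + delta = 184 + (-25) = 159

Answer: 159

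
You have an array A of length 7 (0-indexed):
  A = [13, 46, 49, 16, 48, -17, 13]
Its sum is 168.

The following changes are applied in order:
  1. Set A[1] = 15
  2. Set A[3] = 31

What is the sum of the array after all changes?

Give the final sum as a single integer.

Initial sum: 168
Change 1: A[1] 46 -> 15, delta = -31, sum = 137
Change 2: A[3] 16 -> 31, delta = 15, sum = 152

Answer: 152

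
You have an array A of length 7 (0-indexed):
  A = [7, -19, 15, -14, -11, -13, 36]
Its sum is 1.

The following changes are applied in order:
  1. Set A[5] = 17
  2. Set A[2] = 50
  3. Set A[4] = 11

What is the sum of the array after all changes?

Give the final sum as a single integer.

Initial sum: 1
Change 1: A[5] -13 -> 17, delta = 30, sum = 31
Change 2: A[2] 15 -> 50, delta = 35, sum = 66
Change 3: A[4] -11 -> 11, delta = 22, sum = 88

Answer: 88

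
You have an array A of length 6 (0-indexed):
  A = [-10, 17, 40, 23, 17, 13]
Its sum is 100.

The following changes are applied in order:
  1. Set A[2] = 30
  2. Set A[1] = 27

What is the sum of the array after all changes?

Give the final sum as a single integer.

Answer: 100

Derivation:
Initial sum: 100
Change 1: A[2] 40 -> 30, delta = -10, sum = 90
Change 2: A[1] 17 -> 27, delta = 10, sum = 100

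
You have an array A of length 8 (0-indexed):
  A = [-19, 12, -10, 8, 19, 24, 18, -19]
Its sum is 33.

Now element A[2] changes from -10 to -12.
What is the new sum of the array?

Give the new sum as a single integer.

Answer: 31

Derivation:
Old value at index 2: -10
New value at index 2: -12
Delta = -12 - -10 = -2
New sum = old_sum + delta = 33 + (-2) = 31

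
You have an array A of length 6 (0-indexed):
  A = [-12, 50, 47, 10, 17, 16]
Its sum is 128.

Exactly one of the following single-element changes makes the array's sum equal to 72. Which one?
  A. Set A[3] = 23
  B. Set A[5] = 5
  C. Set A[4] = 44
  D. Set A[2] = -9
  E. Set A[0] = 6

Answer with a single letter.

Answer: D

Derivation:
Option A: A[3] 10->23, delta=13, new_sum=128+(13)=141
Option B: A[5] 16->5, delta=-11, new_sum=128+(-11)=117
Option C: A[4] 17->44, delta=27, new_sum=128+(27)=155
Option D: A[2] 47->-9, delta=-56, new_sum=128+(-56)=72 <-- matches target
Option E: A[0] -12->6, delta=18, new_sum=128+(18)=146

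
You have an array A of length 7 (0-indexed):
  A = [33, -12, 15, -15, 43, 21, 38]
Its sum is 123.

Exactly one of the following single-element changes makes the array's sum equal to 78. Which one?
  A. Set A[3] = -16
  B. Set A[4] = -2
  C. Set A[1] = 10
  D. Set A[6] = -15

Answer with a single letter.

Option A: A[3] -15->-16, delta=-1, new_sum=123+(-1)=122
Option B: A[4] 43->-2, delta=-45, new_sum=123+(-45)=78 <-- matches target
Option C: A[1] -12->10, delta=22, new_sum=123+(22)=145
Option D: A[6] 38->-15, delta=-53, new_sum=123+(-53)=70

Answer: B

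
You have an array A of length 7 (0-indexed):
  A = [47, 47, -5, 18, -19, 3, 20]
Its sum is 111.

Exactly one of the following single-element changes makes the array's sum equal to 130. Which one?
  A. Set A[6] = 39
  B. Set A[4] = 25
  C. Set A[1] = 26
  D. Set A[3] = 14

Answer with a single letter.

Option A: A[6] 20->39, delta=19, new_sum=111+(19)=130 <-- matches target
Option B: A[4] -19->25, delta=44, new_sum=111+(44)=155
Option C: A[1] 47->26, delta=-21, new_sum=111+(-21)=90
Option D: A[3] 18->14, delta=-4, new_sum=111+(-4)=107

Answer: A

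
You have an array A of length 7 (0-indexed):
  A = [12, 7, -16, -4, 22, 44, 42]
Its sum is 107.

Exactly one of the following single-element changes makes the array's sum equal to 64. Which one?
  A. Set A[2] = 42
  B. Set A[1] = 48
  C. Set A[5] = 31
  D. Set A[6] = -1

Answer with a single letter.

Answer: D

Derivation:
Option A: A[2] -16->42, delta=58, new_sum=107+(58)=165
Option B: A[1] 7->48, delta=41, new_sum=107+(41)=148
Option C: A[5] 44->31, delta=-13, new_sum=107+(-13)=94
Option D: A[6] 42->-1, delta=-43, new_sum=107+(-43)=64 <-- matches target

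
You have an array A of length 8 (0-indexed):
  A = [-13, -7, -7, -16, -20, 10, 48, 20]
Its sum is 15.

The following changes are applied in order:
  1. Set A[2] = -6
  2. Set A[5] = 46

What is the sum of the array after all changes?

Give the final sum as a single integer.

Initial sum: 15
Change 1: A[2] -7 -> -6, delta = 1, sum = 16
Change 2: A[5] 10 -> 46, delta = 36, sum = 52

Answer: 52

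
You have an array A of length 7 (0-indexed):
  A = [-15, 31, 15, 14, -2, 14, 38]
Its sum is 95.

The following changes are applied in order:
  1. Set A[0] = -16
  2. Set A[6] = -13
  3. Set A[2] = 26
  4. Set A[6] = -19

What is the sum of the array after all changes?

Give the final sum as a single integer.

Answer: 48

Derivation:
Initial sum: 95
Change 1: A[0] -15 -> -16, delta = -1, sum = 94
Change 2: A[6] 38 -> -13, delta = -51, sum = 43
Change 3: A[2] 15 -> 26, delta = 11, sum = 54
Change 4: A[6] -13 -> -19, delta = -6, sum = 48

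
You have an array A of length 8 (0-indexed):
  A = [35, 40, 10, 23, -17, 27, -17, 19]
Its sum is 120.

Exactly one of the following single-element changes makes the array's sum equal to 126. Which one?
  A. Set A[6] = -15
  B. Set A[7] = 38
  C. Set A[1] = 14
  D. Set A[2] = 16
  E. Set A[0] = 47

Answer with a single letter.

Option A: A[6] -17->-15, delta=2, new_sum=120+(2)=122
Option B: A[7] 19->38, delta=19, new_sum=120+(19)=139
Option C: A[1] 40->14, delta=-26, new_sum=120+(-26)=94
Option D: A[2] 10->16, delta=6, new_sum=120+(6)=126 <-- matches target
Option E: A[0] 35->47, delta=12, new_sum=120+(12)=132

Answer: D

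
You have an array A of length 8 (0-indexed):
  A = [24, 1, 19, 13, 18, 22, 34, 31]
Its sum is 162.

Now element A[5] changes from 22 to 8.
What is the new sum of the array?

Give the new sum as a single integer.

Old value at index 5: 22
New value at index 5: 8
Delta = 8 - 22 = -14
New sum = old_sum + delta = 162 + (-14) = 148

Answer: 148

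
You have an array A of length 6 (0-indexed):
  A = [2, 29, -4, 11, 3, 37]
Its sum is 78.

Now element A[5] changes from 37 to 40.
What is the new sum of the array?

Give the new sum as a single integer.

Answer: 81

Derivation:
Old value at index 5: 37
New value at index 5: 40
Delta = 40 - 37 = 3
New sum = old_sum + delta = 78 + (3) = 81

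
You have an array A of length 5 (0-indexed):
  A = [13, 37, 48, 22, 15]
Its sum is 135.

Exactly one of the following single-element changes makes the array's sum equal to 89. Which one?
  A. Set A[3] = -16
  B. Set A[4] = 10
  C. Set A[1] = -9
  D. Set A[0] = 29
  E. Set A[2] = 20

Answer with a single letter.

Option A: A[3] 22->-16, delta=-38, new_sum=135+(-38)=97
Option B: A[4] 15->10, delta=-5, new_sum=135+(-5)=130
Option C: A[1] 37->-9, delta=-46, new_sum=135+(-46)=89 <-- matches target
Option D: A[0] 13->29, delta=16, new_sum=135+(16)=151
Option E: A[2] 48->20, delta=-28, new_sum=135+(-28)=107

Answer: C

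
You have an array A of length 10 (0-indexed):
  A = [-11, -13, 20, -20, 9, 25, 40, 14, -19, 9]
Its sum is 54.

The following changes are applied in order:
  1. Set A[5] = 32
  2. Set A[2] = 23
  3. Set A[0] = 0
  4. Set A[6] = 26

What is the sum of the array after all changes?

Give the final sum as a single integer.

Answer: 61

Derivation:
Initial sum: 54
Change 1: A[5] 25 -> 32, delta = 7, sum = 61
Change 2: A[2] 20 -> 23, delta = 3, sum = 64
Change 3: A[0] -11 -> 0, delta = 11, sum = 75
Change 4: A[6] 40 -> 26, delta = -14, sum = 61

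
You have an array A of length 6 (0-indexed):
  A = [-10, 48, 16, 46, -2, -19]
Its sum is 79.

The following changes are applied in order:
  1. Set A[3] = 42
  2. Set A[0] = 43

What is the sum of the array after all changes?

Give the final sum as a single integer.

Initial sum: 79
Change 1: A[3] 46 -> 42, delta = -4, sum = 75
Change 2: A[0] -10 -> 43, delta = 53, sum = 128

Answer: 128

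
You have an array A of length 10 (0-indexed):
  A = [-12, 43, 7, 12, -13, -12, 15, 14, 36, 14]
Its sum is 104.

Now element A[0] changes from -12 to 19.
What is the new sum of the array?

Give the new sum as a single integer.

Answer: 135

Derivation:
Old value at index 0: -12
New value at index 0: 19
Delta = 19 - -12 = 31
New sum = old_sum + delta = 104 + (31) = 135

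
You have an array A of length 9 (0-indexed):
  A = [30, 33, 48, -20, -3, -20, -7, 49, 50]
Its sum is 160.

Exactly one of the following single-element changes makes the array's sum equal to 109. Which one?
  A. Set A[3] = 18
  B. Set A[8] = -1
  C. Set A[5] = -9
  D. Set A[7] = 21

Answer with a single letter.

Answer: B

Derivation:
Option A: A[3] -20->18, delta=38, new_sum=160+(38)=198
Option B: A[8] 50->-1, delta=-51, new_sum=160+(-51)=109 <-- matches target
Option C: A[5] -20->-9, delta=11, new_sum=160+(11)=171
Option D: A[7] 49->21, delta=-28, new_sum=160+(-28)=132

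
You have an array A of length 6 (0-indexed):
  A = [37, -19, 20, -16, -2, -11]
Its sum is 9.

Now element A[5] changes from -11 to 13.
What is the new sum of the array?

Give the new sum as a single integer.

Old value at index 5: -11
New value at index 5: 13
Delta = 13 - -11 = 24
New sum = old_sum + delta = 9 + (24) = 33

Answer: 33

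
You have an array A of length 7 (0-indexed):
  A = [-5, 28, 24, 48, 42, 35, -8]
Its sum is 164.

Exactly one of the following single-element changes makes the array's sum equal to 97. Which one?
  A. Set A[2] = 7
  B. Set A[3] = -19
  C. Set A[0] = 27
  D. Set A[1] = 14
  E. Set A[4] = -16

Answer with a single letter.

Option A: A[2] 24->7, delta=-17, new_sum=164+(-17)=147
Option B: A[3] 48->-19, delta=-67, new_sum=164+(-67)=97 <-- matches target
Option C: A[0] -5->27, delta=32, new_sum=164+(32)=196
Option D: A[1] 28->14, delta=-14, new_sum=164+(-14)=150
Option E: A[4] 42->-16, delta=-58, new_sum=164+(-58)=106

Answer: B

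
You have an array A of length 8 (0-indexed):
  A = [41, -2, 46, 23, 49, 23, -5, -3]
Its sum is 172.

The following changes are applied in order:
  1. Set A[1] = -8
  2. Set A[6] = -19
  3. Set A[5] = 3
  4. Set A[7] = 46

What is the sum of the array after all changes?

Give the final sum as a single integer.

Initial sum: 172
Change 1: A[1] -2 -> -8, delta = -6, sum = 166
Change 2: A[6] -5 -> -19, delta = -14, sum = 152
Change 3: A[5] 23 -> 3, delta = -20, sum = 132
Change 4: A[7] -3 -> 46, delta = 49, sum = 181

Answer: 181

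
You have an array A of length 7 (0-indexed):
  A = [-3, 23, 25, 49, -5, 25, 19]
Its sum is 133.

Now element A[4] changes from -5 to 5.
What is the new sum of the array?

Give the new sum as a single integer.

Old value at index 4: -5
New value at index 4: 5
Delta = 5 - -5 = 10
New sum = old_sum + delta = 133 + (10) = 143

Answer: 143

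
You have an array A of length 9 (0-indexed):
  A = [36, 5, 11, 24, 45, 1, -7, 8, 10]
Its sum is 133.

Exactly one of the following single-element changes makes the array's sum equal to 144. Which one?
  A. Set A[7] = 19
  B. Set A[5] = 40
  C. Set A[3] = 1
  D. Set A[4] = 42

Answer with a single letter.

Option A: A[7] 8->19, delta=11, new_sum=133+(11)=144 <-- matches target
Option B: A[5] 1->40, delta=39, new_sum=133+(39)=172
Option C: A[3] 24->1, delta=-23, new_sum=133+(-23)=110
Option D: A[4] 45->42, delta=-3, new_sum=133+(-3)=130

Answer: A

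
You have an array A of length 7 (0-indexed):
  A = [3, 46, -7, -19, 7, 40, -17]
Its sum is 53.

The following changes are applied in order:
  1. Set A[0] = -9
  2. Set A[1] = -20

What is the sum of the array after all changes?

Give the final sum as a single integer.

Answer: -25

Derivation:
Initial sum: 53
Change 1: A[0] 3 -> -9, delta = -12, sum = 41
Change 2: A[1] 46 -> -20, delta = -66, sum = -25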